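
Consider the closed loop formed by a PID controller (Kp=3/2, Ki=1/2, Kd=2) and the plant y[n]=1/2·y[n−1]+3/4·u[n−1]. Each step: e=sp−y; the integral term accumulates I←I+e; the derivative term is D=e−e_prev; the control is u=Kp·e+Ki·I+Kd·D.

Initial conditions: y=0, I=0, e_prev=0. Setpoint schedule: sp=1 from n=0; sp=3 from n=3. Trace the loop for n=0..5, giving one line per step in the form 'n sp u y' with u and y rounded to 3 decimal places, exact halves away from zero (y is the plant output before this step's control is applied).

0 1 4.000 0.000
1 1 -9.500 3.000
2 1 30.000 -5.625
3 3 -77.188 19.688
4 3 232.031 -48.047
5 3 -670.102 150.000

(exact arithmetic carried between steps; '≈' marks a value shown rounded to 6 d.p. or computed from one; I and e_prev carry over from the previous line; the table rounds u and y to 3 d.p., halves away from zero)
n=0: y=0, sp=1, e=sp−y=1; I=1, D=e−e_prev=1; u=3/2·1+1/2·1+2·1=4; next y=1/2·0+3/4·4=3
n=1: y=3, sp=1, e=sp−y=-2; I=-1, D=e−e_prev=-3; u=3/2·(-2)+1/2·(-1)+2·(-3)=-9.5; next y=1/2·3+3/4·(-9.5)=-5.625
n=2: y=-5.625, sp=1, e=sp−y=6.625; I=5.625, D=e−e_prev=8.625; u=3/2·6.625+1/2·5.625+2·8.625=30; next y=1/2·(-5.625)+3/4·30=19.6875
n=3: y=19.6875, sp=3, e=sp−y=-16.6875; I=-11.0625, D=e−e_prev=-23.3125; u=3/2·(-16.6875)+1/2·(-11.0625)+2·(-23.3125)=-77.1875; next y=1/2·19.6875+3/4·(-77.1875)=-48.046875
n=4: y=-48.046875, sp=3, e=sp−y=51.046875; I=39.984375, D=e−e_prev=67.734375; u=3/2·51.046875+1/2·39.984375+2·67.734375=232.03125; next y=1/2·(-48.046875)+3/4·232.03125=150
n=5: y=150, sp=3, e=sp−y=-147; I=-107.015625, D=e−e_prev=-198.046875; u=3/2·(-147)+1/2·(-107.015625)+2·(-198.046875)≈-670.101563; next y=1/2·150+3/4·(-670.101563)≈-427.576172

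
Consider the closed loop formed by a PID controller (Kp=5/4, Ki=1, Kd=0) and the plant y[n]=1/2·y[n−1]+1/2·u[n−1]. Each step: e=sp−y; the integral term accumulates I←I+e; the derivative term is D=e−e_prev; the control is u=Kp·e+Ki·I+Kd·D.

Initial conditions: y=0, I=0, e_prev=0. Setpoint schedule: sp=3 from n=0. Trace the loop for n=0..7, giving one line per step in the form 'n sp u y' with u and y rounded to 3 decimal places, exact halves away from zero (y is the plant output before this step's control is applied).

(exact arithmetic carried between steps; '≈' marks a value shown rounded to 6 d.p. or computed from one; I and e_prev carry over from the previous line; the table rounds u and y to 3 d.p., halves away from zero)
n=0: y=0, sp=3, e=sp−y=3; I=3, D=e−e_prev=3; u=5/4·3+1·3+0·3=6.75; next y=1/2·0+1/2·6.75=3.375
n=1: y=3.375, sp=3, e=sp−y=-0.375; I=2.625, D=e−e_prev=-3.375; u=5/4·(-0.375)+1·2.625+0·(-3.375)=2.15625; next y=1/2·3.375+1/2·2.15625=2.765625
n=2: y=2.765625, sp=3, e=sp−y=0.234375; I=2.859375, D=e−e_prev=0.609375; u=5/4·0.234375+1·2.859375+0·0.609375≈3.152344; next y=1/2·2.765625+1/2·3.152344≈2.958984
n=3: y≈2.958984, sp=3, e=sp−y≈0.041016; I≈2.900391, D=e−e_prev≈-0.193359; u=5/4·0.041016+1·2.900391+0·(-0.193359)≈2.951660; next y=1/2·2.958984+1/2·2.951660≈2.955322
n=4: y≈2.955322, sp=3, e=sp−y≈0.044678; I≈2.945068, D=e−e_prev≈0.003662; u=5/4·0.044678+1·2.945068+0·0.003662≈3.000916; next y=1/2·2.955322+1/2·3.000916≈2.978119
n=5: y≈2.978119, sp=3, e=sp−y≈0.021881; I≈2.966949, D=e−e_prev≈-0.022797; u=5/4·0.021881+1·2.966949+0·(-0.022797)≈2.994301; next y=1/2·2.978119+1/2·2.994301≈2.986210
n=6: y≈2.986210, sp=3, e=sp−y≈0.013790; I≈2.980740, D=e−e_prev≈-0.008091; u=5/4·0.013790+1·2.980740+0·(-0.008091)≈2.997977; next y=1/2·2.986210+1/2·2.997977≈2.992094
n=7: y≈2.992094, sp=3, e=sp−y≈0.007906; I≈2.988646, D=e−e_prev≈-0.005884; u=5/4·0.007906+1·2.988646+0·(-0.005884)≈2.998529; next y=1/2·2.992094+1/2·2.998529≈2.995311

0 3 6.750 0.000
1 3 2.156 3.375
2 3 3.152 2.766
3 3 2.952 2.959
4 3 3.001 2.955
5 3 2.994 2.978
6 3 2.998 2.986
7 3 2.999 2.992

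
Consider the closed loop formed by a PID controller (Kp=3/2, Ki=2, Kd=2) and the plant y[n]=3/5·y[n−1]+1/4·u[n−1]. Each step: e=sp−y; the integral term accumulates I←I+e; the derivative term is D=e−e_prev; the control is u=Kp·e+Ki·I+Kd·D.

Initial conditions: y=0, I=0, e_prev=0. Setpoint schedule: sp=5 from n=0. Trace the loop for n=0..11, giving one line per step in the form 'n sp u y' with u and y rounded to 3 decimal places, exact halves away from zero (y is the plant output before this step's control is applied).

0 5 27.500 0.000
1 5 -10.313 6.875
2 5 28.992 1.547
3 5 -11.219 8.176
4 5 29.101 2.101
5 5 -12.643 8.536
6 5 29.318 1.961
7 5 -13.752 8.506
8 5 29.949 1.665
9 5 -14.579 8.486
10 5 30.806 1.447
11 5 -15.341 8.570

(exact arithmetic carried between steps; '≈' marks a value shown rounded to 6 d.p. or computed from one; I and e_prev carry over from the previous line; the table rounds u and y to 3 d.p., halves away from zero)
n=0: y=0, sp=5, e=sp−y=5; I=5, D=e−e_prev=5; u=3/2·5+2·5+2·5=27.5; next y=3/5·0+1/4·27.5=6.875
n=1: y=6.875, sp=5, e=sp−y=-1.875; I=3.125, D=e−e_prev=-6.875; u=3/2·(-1.875)+2·3.125+2·(-6.875)=-10.3125; next y=3/5·6.875+1/4·(-10.3125)=1.546875
n=2: y=1.546875, sp=5, e=sp−y=3.453125; I=6.578125, D=e−e_prev=5.328125; u=3/2·3.453125+2·6.578125+2·5.328125≈28.992188; next y=3/5·1.546875+1/4·28.992188≈8.176172
n=3: y≈8.176172, sp=5, e=sp−y≈-3.176172; I≈3.401953, D=e−e_prev≈-6.629297; u=3/2·(-3.176172)+2·3.401953+2·(-6.629297)≈-11.218945; next y=3/5·8.176172+1/4·(-11.218945)≈2.100967
n=4: y≈2.100967, sp=5, e=sp−y≈2.899033; I≈6.300986, D=e−e_prev≈6.075205; u=3/2·2.899033+2·6.300986+2·6.075205≈29.100933; next y=3/5·2.100967+1/4·29.100933≈8.535813
n=5: y≈8.535813, sp=5, e=sp−y≈-3.535813; I≈2.765173, D=e−e_prev≈-6.434846; u=3/2·(-3.535813)+2·2.765173+2·(-6.434846)≈-12.643067; next y=3/5·8.535813+1/4·(-12.643067)≈1.960721
n=6: y≈1.960721, sp=5, e=sp−y≈3.039279; I≈5.804452, D=e−e_prev≈6.575092; u=3/2·3.039279+2·5.804452+2·6.575092≈29.318005; next y=3/5·1.960721+1/4·29.318005≈8.505934
n=7: y≈8.505934, sp=5, e=sp−y≈-3.505934; I≈2.298518, D=e−e_prev≈-6.545213; u=3/2·(-3.505934)+2·2.298518+2·(-6.545213)≈-13.752292; next y=3/5·8.505934+1/4·(-13.752292)≈1.665488
n=8: y≈1.665488, sp=5, e=sp−y≈3.334512; I≈5.633030, D=e−e_prev≈6.840447; u=3/2·3.334512+2·5.633030+2·6.840447≈29.948722; next y=3/5·1.665488+1/4·29.948722≈8.486473
n=9: y≈8.486473, sp=5, e=sp−y≈-3.486473; I≈2.146557, D=e−e_prev≈-6.820985; u=3/2·(-3.486473)+2·2.146557+2·(-6.820985)≈-14.578566; next y=3/5·8.486473+1/4·(-14.578566)≈1.447242
n=10: y≈1.447242, sp=5, e=sp−y≈3.552758; I≈5.699315, D=e−e_prev≈7.039231; u=3/2·3.552758+2·5.699315+2·7.039231≈30.806228; next y=3/5·1.447242+1/4·30.806228≈8.569902
n=11: y≈8.569902, sp=5, e=sp−y≈-3.569902; I≈2.129413, D=e−e_prev≈-7.122660; u=3/2·(-3.569902)+2·2.129413+2·(-7.122660)≈-15.341349; next y=3/5·8.569902+1/4·(-15.341349)≈1.306604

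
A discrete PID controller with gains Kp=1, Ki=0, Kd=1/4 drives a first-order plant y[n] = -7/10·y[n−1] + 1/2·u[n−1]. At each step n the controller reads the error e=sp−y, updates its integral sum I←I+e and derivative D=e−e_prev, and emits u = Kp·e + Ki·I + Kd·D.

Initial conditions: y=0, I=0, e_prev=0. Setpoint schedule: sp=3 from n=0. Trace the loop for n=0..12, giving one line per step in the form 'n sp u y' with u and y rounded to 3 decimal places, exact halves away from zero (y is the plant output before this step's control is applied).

0 3 3.750 0.000
1 3 0.656 1.875
2 3 4.699 -0.984
3 3 -1.044 3.039
4 3 7.071 -2.649
5 3 -4.400 5.390
6 3 11.814 -5.973
7 3 -11.103 10.088
8 3 21.289 -12.613
9 3 -24.496 19.474
10 3 40.218 -25.879
11 3 -51.250 38.224
12 3 78.034 -52.382

(exact arithmetic carried between steps; '≈' marks a value shown rounded to 6 d.p. or computed from one; I and e_prev carry over from the previous line; the table rounds u and y to 3 d.p., halves away from zero)
n=0: y=0, sp=3, e=sp−y=3; I=3, D=e−e_prev=3; u=1·3+0·3+1/4·3=3.75; next y=-7/10·0+1/2·3.75=1.875
n=1: y=1.875, sp=3, e=sp−y=1.125; I=4.125, D=e−e_prev=-1.875; u=1·1.125+0·4.125+1/4·(-1.875)=0.65625; next y=-7/10·1.875+1/2·0.65625=-0.984375
n=2: y=-0.984375, sp=3, e=sp−y=3.984375; I=8.109375, D=e−e_prev=2.859375; u=1·3.984375+0·8.109375+1/4·2.859375≈4.699219; next y=-7/10·(-0.984375)+1/2·4.699219≈3.038672
n=3: y≈3.038672, sp=3, e=sp−y≈-0.038672; I≈8.070703, D=e−e_prev≈-4.023047; u=1·(-0.038672)+0·8.070703+1/4·(-4.023047)≈-1.044434; next y=-7/10·3.038672+1/2·(-1.044434)≈-2.649287
n=4: y≈-2.649287, sp=3, e=sp−y≈5.649287; I≈13.719990, D=e−e_prev≈5.687959; u=1·5.649287+0·13.719990+1/4·5.687959≈7.071277; next y=-7/10·(-2.649287)+1/2·7.071277≈5.390139
n=5: y≈5.390139, sp=3, e=sp−y≈-2.390139; I≈11.329851, D=e−e_prev≈-8.039427; u=1·(-2.390139)+0·11.329851+1/4·(-8.039427)≈-4.399996; next y=-7/10·5.390139+1/2·(-4.399996)≈-5.973096
n=6: y≈-5.973096, sp=3, e=sp−y≈8.973096; I≈20.302946, D=e−e_prev≈11.363235; u=1·8.973096+0·20.302946+1/4·11.363235≈11.813904; next y=-7/10·(-5.973096)+1/2·11.813904≈10.088119
n=7: y≈10.088119, sp=3, e=sp−y≈-7.088119; I≈13.214827, D=e−e_prev≈-16.061215; u=1·(-7.088119)+0·13.214827+1/4·(-16.061215)≈-11.103423; next y=-7/10·10.088119+1/2·(-11.103423)≈-12.613395
n=8: y≈-12.613395, sp=3, e=sp−y≈15.613395; I≈28.828222, D=e−e_prev≈22.701514; u=1·15.613395+0·28.828222+1/4·22.701514≈21.288773; next y=-7/10·(-12.613395)+1/2·21.288773≈19.473763
n=9: y≈19.473763, sp=3, e=sp−y≈-16.473763; I≈12.354459, D=e−e_prev≈-32.087158; u=1·(-16.473763)+0·12.354459+1/4·(-32.087158)≈-24.495552; next y=-7/10·19.473763+1/2·(-24.495552)≈-25.879410
n=10: y≈-25.879410, sp=3, e=sp−y≈28.879410; I≈41.233869, D=e−e_prev≈45.353173; u=1·28.879410+0·41.233869+1/4·45.353173≈40.217704; next y=-7/10·(-25.879410)+1/2·40.217704≈38.224439
n=11: y≈38.224439, sp=3, e=sp−y≈-35.224439; I≈6.009430, D=e−e_prev≈-64.103849; u=1·(-35.224439)+0·6.009430+1/4·(-64.103849)≈-51.250401; next y=-7/10·38.224439+1/2·(-51.250401)≈-52.382308
n=12: y≈-52.382308, sp=3, e=sp−y≈55.382308; I≈61.391738, D=e−e_prev≈90.606747; u=1·55.382308+0·61.391738+1/4·90.606747≈78.033995; next y=-7/10·(-52.382308)+1/2·78.033995≈75.684613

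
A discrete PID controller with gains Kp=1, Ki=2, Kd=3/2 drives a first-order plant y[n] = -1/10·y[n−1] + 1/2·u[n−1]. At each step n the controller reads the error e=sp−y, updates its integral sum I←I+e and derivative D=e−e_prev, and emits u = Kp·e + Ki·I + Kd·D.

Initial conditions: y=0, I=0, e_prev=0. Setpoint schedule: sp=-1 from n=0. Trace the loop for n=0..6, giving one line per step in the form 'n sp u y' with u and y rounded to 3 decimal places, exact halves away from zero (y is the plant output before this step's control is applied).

0 -1 -4.500 0.000
1 -1 5.125 -2.250
2 -1 -18.419 2.788
3 -1 36.803 -9.488
4 -1 -94.407 19.350
5 -1 216.349 -49.138
6 -1 -520.128 113.089

(exact arithmetic carried between steps; '≈' marks a value shown rounded to 6 d.p. or computed from one; I and e_prev carry over from the previous line; the table rounds u and y to 3 d.p., halves away from zero)
n=0: y=0, sp=-1, e=sp−y=-1; I=-1, D=e−e_prev=-1; u=1·(-1)+2·(-1)+3/2·(-1)=-4.5; next y=-1/10·0+1/2·(-4.5)=-2.25
n=1: y=-2.25, sp=-1, e=sp−y=1.25; I=0.25, D=e−e_prev=2.25; u=1·1.25+2·0.25+3/2·2.25=5.125; next y=-1/10·(-2.25)+1/2·5.125=2.7875
n=2: y=2.7875, sp=-1, e=sp−y=-3.7875; I=-3.5375, D=e−e_prev=-5.0375; u=1·(-3.7875)+2·(-3.5375)+3/2·(-5.0375)=-18.41875; next y=-1/10·2.7875+1/2·(-18.41875)=-9.488125
n=3: y=-9.488125, sp=-1, e=sp−y=8.488125; I=4.950625, D=e−e_prev=12.275625; u=1·8.488125+2·4.950625+3/2·12.275625≈36.802813; next y=-1/10·(-9.488125)+1/2·36.802813≈19.350219
n=4: y≈19.350219, sp=-1, e=sp−y≈-20.350219; I≈-15.399594, D=e−e_prev≈-28.838344; u=1·(-20.350219)+2·(-15.399594)+3/2·(-28.838344)≈-94.406922; next y=-1/10·19.350219+1/2·(-94.406922)≈-49.138483
n=5: y≈-49.138483, sp=-1, e=sp−y≈48.138483; I≈32.738889, D=e−e_prev≈68.488702; u=1·48.138483+2·32.738889+3/2·68.488702≈216.349313; next y=-1/10·(-49.138483)+1/2·216.349313≈113.088505
n=6: y≈113.088505, sp=-1, e=sp−y≈-114.088505; I≈-81.349616, D=e−e_prev≈-162.226988; u=1·(-114.088505)+2·(-81.349616)+3/2·(-162.226988)≈-520.128218; next y=-1/10·113.088505+1/2·(-520.128218)≈-271.372960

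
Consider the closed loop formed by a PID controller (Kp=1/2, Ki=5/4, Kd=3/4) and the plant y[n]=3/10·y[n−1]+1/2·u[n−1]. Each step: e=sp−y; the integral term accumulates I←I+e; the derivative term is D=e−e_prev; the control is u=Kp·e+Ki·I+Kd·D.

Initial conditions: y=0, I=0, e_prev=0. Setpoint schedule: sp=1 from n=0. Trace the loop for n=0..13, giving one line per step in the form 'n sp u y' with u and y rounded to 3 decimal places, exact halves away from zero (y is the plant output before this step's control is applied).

(exact arithmetic carried between steps; '≈' marks a value shown rounded to 6 d.p. or computed from one; I and e_prev carry over from the previous line; the table rounds u and y to 3 d.p., halves away from zero)
n=0: y=0, sp=1, e=sp−y=1; I=1, D=e−e_prev=1; u=1/2·1+5/4·1+3/4·1=2.5; next y=3/10·0+1/2·2.5=1.25
n=1: y=1.25, sp=1, e=sp−y=-0.25; I=0.75, D=e−e_prev=-1.25; u=1/2·(-0.25)+5/4·0.75+3/4·(-1.25)=-0.125; next y=3/10·1.25+1/2·(-0.125)=0.3125
n=2: y=0.3125, sp=1, e=sp−y=0.6875; I=1.4375, D=e−e_prev=0.9375; u=1/2·0.6875+5/4·1.4375+3/4·0.9375=2.84375; next y=3/10·0.3125+1/2·2.84375=1.515625
n=3: y=1.515625, sp=1, e=sp−y=-0.515625; I=0.921875, D=e−e_prev=-1.203125; u=1/2·(-0.515625)+5/4·0.921875+3/4·(-1.203125)≈-0.007813; next y=3/10·1.515625+1/2·(-0.007813)≈0.450781
n=4: y≈0.450781, sp=1, e=sp−y≈0.549219; I≈1.471094, D=e−e_prev≈1.064844; u=1/2·0.549219+5/4·1.471094+3/4·1.064844≈2.912109; next y=3/10·0.450781+1/2·2.912109≈1.591289
n=5: y≈1.591289, sp=1, e=sp−y≈-0.591289; I≈0.879805, D=e−e_prev≈-1.140508; u=1/2·(-0.591289)+5/4·0.879805+3/4·(-1.140508)≈-0.051270; next y=3/10·1.591289+1/2·(-0.051270)≈0.451752
n=6: y≈0.451752, sp=1, e=sp−y≈0.548248; I≈1.428053, D=e−e_prev≈1.139537; u=1/2·0.548248+5/4·1.428053+3/4·1.139537≈2.913843; next y=3/10·0.451752+1/2·2.913843≈1.592447
n=7: y≈1.592447, sp=1, e=sp−y≈-0.592447; I≈0.835606, D=e−e_prev≈-1.140695; u=1/2·(-0.592447)+5/4·0.835606+3/4·(-1.140695)≈-0.107238; next y=3/10·1.592447+1/2·(-0.107238)≈0.424115
n=8: y≈0.424115, sp=1, e=sp−y≈0.575885; I≈1.411490, D=e−e_prev≈1.168332; u=1/2·0.575885+5/4·1.411490+3/4·1.168332≈2.928554; next y=3/10·0.424115+1/2·2.928554≈1.591512
n=9: y≈1.591512, sp=1, e=sp−y≈-0.591512; I≈0.819979, D=e−e_prev≈-1.167396; u=1/2·(-0.591512)+5/4·0.819979+3/4·(-1.167396)≈-0.146330; next y=3/10·1.591512+1/2·(-0.146330)≈0.404289
n=10: y≈0.404289, sp=1, e=sp−y≈0.595711; I≈1.415690, D=e−e_prev≈1.187223; u=1/2·0.595711+5/4·1.415690+3/4·1.187223≈2.957885; next y=3/10·0.404289+1/2·2.957885≈1.600229
n=11: y≈1.600229, sp=1, e=sp−y≈-0.600229; I≈0.815461, D=e−e_prev≈-1.195941; u=1/2·(-0.600229)+5/4·0.815461+3/4·(-1.195941)≈-0.177744; next y=3/10·1.600229+1/2·(-0.177744)≈0.391197
n=12: y≈0.391197, sp=1, e=sp−y≈0.608803; I≈1.424264, D=e−e_prev≈1.209033; u=1/2·0.608803+5/4·1.424264+3/4·1.209033≈2.991506; next y=3/10·0.391197+1/2·2.991506≈1.613112
n=13: y≈1.613112, sp=1, e=sp−y≈-0.613112; I≈0.811152, D=e−e_prev≈-1.221915; u=1/2·(-0.613112)+5/4·0.811152+3/4·(-1.221915)≈-0.209053; next y=3/10·1.613112+1/2·(-0.209053)≈0.379407

0 1 2.500 0.000
1 1 -0.125 1.250
2 1 2.844 0.313
3 1 -0.008 1.516
4 1 2.912 0.451
5 1 -0.051 1.591
6 1 2.914 0.452
7 1 -0.107 1.592
8 1 2.929 0.424
9 1 -0.146 1.592
10 1 2.958 0.404
11 1 -0.178 1.600
12 1 2.992 0.391
13 1 -0.209 1.613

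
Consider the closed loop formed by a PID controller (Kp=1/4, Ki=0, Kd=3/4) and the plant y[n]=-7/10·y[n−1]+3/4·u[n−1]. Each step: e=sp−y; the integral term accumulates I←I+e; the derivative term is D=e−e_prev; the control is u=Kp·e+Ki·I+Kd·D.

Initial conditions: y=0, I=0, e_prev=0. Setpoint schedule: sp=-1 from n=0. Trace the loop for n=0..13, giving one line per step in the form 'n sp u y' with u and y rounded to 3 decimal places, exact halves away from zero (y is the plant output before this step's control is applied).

0 -1 -1.000 0.000
1 -1 0.500 -0.750
2 -1 -1.713 0.900
3 -1 2.339 -1.914
4 -1 -4.780 3.095
5 -1 7.822 -5.751
6 -1 -14.457 9.893
7 -1 24.937 -17.767
8 -1 -44.716 31.140
9 -1 78.440 -55.335
10 -1 -139.315 97.564
11 -1 245.704 -172.781
12 -1 -435.060 305.224
13 -1 768.621 -539.952

(exact arithmetic carried between steps; '≈' marks a value shown rounded to 6 d.p. or computed from one; I and e_prev carry over from the previous line; the table rounds u and y to 3 d.p., halves away from zero)
n=0: y=0, sp=-1, e=sp−y=-1; I=-1, D=e−e_prev=-1; u=1/4·(-1)+0·(-1)+3/4·(-1)=-1; next y=-7/10·0+3/4·(-1)=-0.75
n=1: y=-0.75, sp=-1, e=sp−y=-0.25; I=-1.25, D=e−e_prev=0.75; u=1/4·(-0.25)+0·(-1.25)+3/4·0.75=0.5; next y=-7/10·(-0.75)+3/4·0.5=0.9
n=2: y=0.9, sp=-1, e=sp−y=-1.9; I=-3.15, D=e−e_prev=-1.65; u=1/4·(-1.9)+0·(-3.15)+3/4·(-1.65)=-1.7125; next y=-7/10·0.9+3/4·(-1.7125)=-1.914375
n=3: y=-1.914375, sp=-1, e=sp−y=0.914375; I=-2.235625, D=e−e_prev=2.814375; u=1/4·0.914375+0·(-2.235625)+3/4·2.814375=2.339375; next y=-7/10·(-1.914375)+3/4·2.339375≈3.094594
n=4: y≈3.094594, sp=-1, e=sp−y≈-4.094594; I≈-6.330219, D=e−e_prev≈-5.008969; u=1/4·(-4.094594)+0·(-6.330219)+3/4·(-5.008969)≈-4.780375; next y=-7/10·3.094594+3/4·(-4.780375)≈-5.751497
n=5: y≈-5.751497, sp=-1, e=sp−y≈4.751497; I≈-1.578722, D=e−e_prev≈8.846091; u=1/4·4.751497+0·(-1.578722)+3/4·8.846091≈7.822442; next y=-7/10·(-5.751497)+3/4·7.822442≈9.892879
n=6: y≈9.892879, sp=-1, e=sp−y≈-10.892879; I≈-12.471601, D=e−e_prev≈-15.644376; u=1/4·(-10.892879)+0·(-12.471601)+3/4·(-15.644376)≈-14.456502; next y=-7/10·9.892879+3/4·(-14.456502)≈-17.767392
n=7: y≈-17.767392, sp=-1, e=sp−y≈16.767392; I≈4.295791, D=e−e_prev≈27.660272; u=1/4·16.767392+0·4.295791+3/4·27.660272≈24.937052; next y=-7/10·(-17.767392)+3/4·24.937052≈31.139963
n=8: y≈31.139963, sp=-1, e=sp−y≈-32.139963; I≈-27.844173, D=e−e_prev≈-48.907356; u=1/4·(-32.139963)+0·(-27.844173)+3/4·(-48.907356)≈-44.715508; next y=-7/10·31.139963+3/4·(-44.715508)≈-55.334605
n=9: y≈-55.334605, sp=-1, e=sp−y≈54.334605; I≈26.490433, D=e−e_prev≈86.474568; u=1/4·54.334605+0·26.490433+3/4·86.474568≈78.439578; next y=-7/10·(-55.334605)+3/4·78.439578≈97.563907
n=10: y≈97.563907, sp=-1, e=sp−y≈-98.563907; I≈-72.073474, D=e−e_prev≈-152.898512; u=1/4·(-98.563907)+0·(-72.073474)+3/4·(-152.898512)≈-139.314860; next y=-7/10·97.563907+3/4·(-139.314860)≈-172.780880
n=11: y≈-172.780880, sp=-1, e=sp−y≈171.780880; I≈99.707406, D=e−e_prev≈270.344787; u=1/4·171.780880+0·99.707406+3/4·270.344787≈245.703810; next y=-7/10·(-172.780880)+3/4·245.703810≈305.224474
n=12: y≈305.224474, sp=-1, e=sp−y≈-306.224474; I≈-206.517068, D=e−e_prev≈-478.005353; u=1/4·(-306.224474)+0·(-206.517068)+3/4·(-478.005353)≈-435.060133; next y=-7/10·305.224474+3/4·(-435.060133)≈-539.952232
n=13: y≈-539.952232, sp=-1, e=sp−y≈538.952232; I≈332.435164, D=e−e_prev≈845.176705; u=1/4·538.952232+0·332.435164+3/4·845.176705≈768.620587; next y=-7/10·(-539.952232)+3/4·768.620587≈954.432002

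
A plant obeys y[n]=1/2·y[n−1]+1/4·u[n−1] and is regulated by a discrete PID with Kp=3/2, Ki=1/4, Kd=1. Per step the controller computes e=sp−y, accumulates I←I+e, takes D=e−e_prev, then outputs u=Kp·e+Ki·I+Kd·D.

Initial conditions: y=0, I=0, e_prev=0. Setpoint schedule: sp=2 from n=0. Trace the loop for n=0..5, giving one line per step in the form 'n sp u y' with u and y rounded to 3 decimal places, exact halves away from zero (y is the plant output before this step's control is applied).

0 2 5.500 0.000
1 2 0.219 1.375
2 2 3.490 0.742
3 2 1.793 1.244
4 2 2.961 1.070
5 2 2.455 1.275

(exact arithmetic carried between steps; '≈' marks a value shown rounded to 6 d.p. or computed from one; I and e_prev carry over from the previous line; the table rounds u and y to 3 d.p., halves away from zero)
n=0: y=0, sp=2, e=sp−y=2; I=2, D=e−e_prev=2; u=3/2·2+1/4·2+1·2=5.5; next y=1/2·0+1/4·5.5=1.375
n=1: y=1.375, sp=2, e=sp−y=0.625; I=2.625, D=e−e_prev=-1.375; u=3/2·0.625+1/4·2.625+1·(-1.375)=0.21875; next y=1/2·1.375+1/4·0.21875≈0.742188
n=2: y≈0.742188, sp=2, e=sp−y≈1.257813; I≈3.882813, D=e−e_prev≈0.632813; u=3/2·1.257813+1/4·3.882813+1·0.632813≈3.490234; next y=1/2·0.742188+1/4·3.490234≈1.243652
n=3: y≈1.243652, sp=2, e=sp−y≈0.756348; I≈4.639160, D=e−e_prev≈-0.501465; u=3/2·0.756348+1/4·4.639160+1·(-0.501465)≈1.792847; next y=1/2·1.243652+1/4·1.792847≈1.070038
n=4: y≈1.070038, sp=2, e=sp−y≈0.929962; I≈5.569122, D=e−e_prev≈0.173615; u=3/2·0.929962+1/4·5.569122+1·0.173615≈2.960838; next y=1/2·1.070038+1/4·2.960838≈1.275229
n=5: y≈1.275229, sp=2, e=sp−y≈0.724771; I≈6.293894, D=e−e_prev≈-0.205191; u=3/2·0.724771+1/4·6.293894+1·(-0.205191)≈2.455440; next y=1/2·1.275229+1/4·2.455440≈1.251474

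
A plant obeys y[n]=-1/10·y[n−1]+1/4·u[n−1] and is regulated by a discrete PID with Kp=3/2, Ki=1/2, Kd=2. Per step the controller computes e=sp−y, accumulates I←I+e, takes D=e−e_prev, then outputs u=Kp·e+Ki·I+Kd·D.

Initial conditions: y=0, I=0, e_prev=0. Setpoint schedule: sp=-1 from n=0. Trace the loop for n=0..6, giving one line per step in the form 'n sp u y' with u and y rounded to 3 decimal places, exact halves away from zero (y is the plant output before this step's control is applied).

0 -1 -4.000 0.000
1 -1 1.500 -1.000
2 -1 -6.400 0.475
3 -1 4.303 -1.648
4 -1 -11.170 1.240
5 -1 10.113 -2.917
6 -1 -20.189 2.820

(exact arithmetic carried between steps; '≈' marks a value shown rounded to 6 d.p. or computed from one; I and e_prev carry over from the previous line; the table rounds u and y to 3 d.p., halves away from zero)
n=0: y=0, sp=-1, e=sp−y=-1; I=-1, D=e−e_prev=-1; u=3/2·(-1)+1/2·(-1)+2·(-1)=-4; next y=-1/10·0+1/4·(-4)=-1
n=1: y=-1, sp=-1, e=sp−y=0; I=-1, D=e−e_prev=1; u=3/2·0+1/2·(-1)+2·1=1.5; next y=-1/10·(-1)+1/4·1.5=0.475
n=2: y=0.475, sp=-1, e=sp−y=-1.475; I=-2.475, D=e−e_prev=-1.475; u=3/2·(-1.475)+1/2·(-2.475)+2·(-1.475)=-6.4; next y=-1/10·0.475+1/4·(-6.4)=-1.6475
n=3: y=-1.6475, sp=-1, e=sp−y=0.6475; I=-1.8275, D=e−e_prev=2.1225; u=3/2·0.6475+1/2·(-1.8275)+2·2.1225=4.3025; next y=-1/10·(-1.6475)+1/4·4.3025=1.240375
n=4: y=1.240375, sp=-1, e=sp−y=-2.240375; I=-4.067875, D=e−e_prev=-2.887875; u=3/2·(-2.240375)+1/2·(-4.067875)+2·(-2.887875)=-11.17025; next y=-1/10·1.240375+1/4·(-11.17025)=-2.9166
n=5: y=-2.9166, sp=-1, e=sp−y=1.9166; I=-2.151275, D=e−e_prev=4.156975; u=3/2·1.9166+1/2·(-2.151275)+2·4.156975≈10.113213; next y=-1/10·(-2.9166)+1/4·10.113213≈2.819963
n=6: y≈2.819963, sp=-1, e=sp−y≈-3.819963; I≈-5.971238, D=e−e_prev≈-5.736563; u=3/2·(-3.819963)+1/2·(-5.971238)+2·(-5.736563)≈-20.18869; next y=-1/10·2.819963+1/4·(-20.18869)≈-5.329169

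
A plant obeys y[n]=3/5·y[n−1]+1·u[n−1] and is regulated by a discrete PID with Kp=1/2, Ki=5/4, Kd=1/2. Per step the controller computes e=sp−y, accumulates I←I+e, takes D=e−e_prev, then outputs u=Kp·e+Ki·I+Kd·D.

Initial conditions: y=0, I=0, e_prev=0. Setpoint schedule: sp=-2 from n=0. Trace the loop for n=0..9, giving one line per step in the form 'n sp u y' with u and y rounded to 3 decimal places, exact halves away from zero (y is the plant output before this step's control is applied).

0 -2 -4.500 0.000
1 -2 4.125 -4.500
2 -2 -8.331 1.425
3 -2 10.378 -7.476
4 -2 -17.306 5.892
5 -2 23.755 -13.771
6 -2 -37.205 15.492
7 -2 53.216 -27.910
8 -2 -80.952 36.470
9 -2 118.115 -59.070

(exact arithmetic carried between steps; '≈' marks a value shown rounded to 6 d.p. or computed from one; I and e_prev carry over from the previous line; the table rounds u and y to 3 d.p., halves away from zero)
n=0: y=0, sp=-2, e=sp−y=-2; I=-2, D=e−e_prev=-2; u=1/2·(-2)+5/4·(-2)+1/2·(-2)=-4.5; next y=3/5·0+1·(-4.5)=-4.5
n=1: y=-4.5, sp=-2, e=sp−y=2.5; I=0.5, D=e−e_prev=4.5; u=1/2·2.5+5/4·0.5+1/2·4.5=4.125; next y=3/5·(-4.5)+1·4.125=1.425
n=2: y=1.425, sp=-2, e=sp−y=-3.425; I=-2.925, D=e−e_prev=-5.925; u=1/2·(-3.425)+5/4·(-2.925)+1/2·(-5.925)=-8.33125; next y=3/5·1.425+1·(-8.33125)=-7.47625
n=3: y=-7.47625, sp=-2, e=sp−y=5.47625; I=2.55125, D=e−e_prev=8.90125; u=1/2·5.47625+5/4·2.55125+1/2·8.90125≈10.377813; next y=3/5·(-7.47625)+1·10.377813≈5.892063
n=4: y≈5.892063, sp=-2, e=sp−y≈-7.892063; I≈-5.340813, D=e−e_prev≈-13.368313; u=1/2·(-7.892063)+5/4·(-5.340813)+1/2·(-13.368313)≈-17.306203; next y=3/5·5.892063+1·(-17.306203)≈-13.770966
n=5: y≈-13.770966, sp=-2, e=sp−y≈11.770966; I≈6.430153, D=e−e_prev≈19.663028; u=1/2·11.770966+5/4·6.430153+1/2·19.663028≈23.754688; next y=3/5·(-13.770966)+1·23.754688≈15.492109
n=6: y≈15.492109, sp=-2, e=sp−y≈-17.492109; I≈-11.061956, D=e−e_prev≈-29.263075; u=1/2·(-17.492109)+5/4·(-11.061956)+1/2·(-29.263075)≈-37.205036; next y=3/5·15.492109+1·(-37.205036)≈-27.909771
n=7: y≈-27.909771, sp=-2, e=sp−y≈25.909771; I≈14.847815, D=e−e_prev≈43.401880; u=1/2·25.909771+5/4·14.847815+1/2·43.401880≈53.215595; next y=3/5·(-27.909771)+1·53.215595≈36.469732
n=8: y≈36.469732, sp=-2, e=sp−y≈-38.469732; I≈-23.621917, D=e−e_prev≈-64.379503; u=1/2·(-38.469732)+5/4·(-23.621917)+1/2·(-64.379503)≈-80.952013; next y=3/5·36.469732+1·(-80.952013)≈-59.070174
n=9: y≈-59.070174, sp=-2, e=sp−y≈57.070174; I≈33.448258, D=e−e_prev≈95.539906; u=1/2·57.070174+5/4·33.448258+1/2·95.539906≈118.115362; next y=3/5·(-59.070174)+1·118.115362≈82.673258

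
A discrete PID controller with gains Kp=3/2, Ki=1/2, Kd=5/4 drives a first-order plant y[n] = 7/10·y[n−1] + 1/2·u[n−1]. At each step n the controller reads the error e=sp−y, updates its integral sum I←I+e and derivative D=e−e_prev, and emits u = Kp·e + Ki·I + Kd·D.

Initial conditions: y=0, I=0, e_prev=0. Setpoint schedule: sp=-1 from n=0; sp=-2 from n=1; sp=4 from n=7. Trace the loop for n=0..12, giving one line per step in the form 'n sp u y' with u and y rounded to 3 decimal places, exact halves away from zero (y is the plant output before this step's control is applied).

(exact arithmetic carried between steps; '≈' marks a value shown rounded to 6 d.p. or computed from one; I and e_prev carry over from the previous line; the table rounds u and y to 3 d.p., halves away from zero)
n=0: y=0, sp=-1, e=sp−y=-1; I=-1, D=e−e_prev=-1; u=3/2·(-1)+1/2·(-1)+5/4·(-1)=-3.25; next y=7/10·0+1/2·(-3.25)=-1.625
n=1: y=-1.625, sp=-2, e=sp−y=-0.375; I=-1.375, D=e−e_prev=0.625; u=3/2·(-0.375)+1/2·(-1.375)+5/4·0.625=-0.46875; next y=7/10·(-1.625)+1/2·(-0.46875)=-1.371875
n=2: y=-1.371875, sp=-2, e=sp−y=-0.628125; I=-2.003125, D=e−e_prev=-0.253125; u=3/2·(-0.628125)+1/2·(-2.003125)+5/4·(-0.253125)≈-2.260156; next y=7/10·(-1.371875)+1/2·(-2.260156)≈-2.090391
n=3: y≈-2.090391, sp=-2, e=sp−y≈0.090391; I≈-1.912734, D=e−e_prev≈0.718516; u=3/2·0.090391+1/2·(-1.912734)+5/4·0.718516≈0.077363; next y=7/10·(-2.090391)+1/2·0.077363≈-1.424592
n=4: y≈-1.424592, sp=-2, e=sp−y≈-0.575408; I≈-2.488143, D=e−e_prev≈-0.665799; u=3/2·(-0.575408)+1/2·(-2.488143)+5/4·(-0.665799)≈-2.939432; next y=7/10·(-1.424592)+1/2·(-2.939432)≈-2.466930
n=5: y≈-2.466930, sp=-2, e=sp−y≈0.466930; I≈-2.021212, D=e−e_prev≈1.042339; u=3/2·0.466930+1/2·(-2.021212)+5/4·1.042339≈0.992713; next y=7/10·(-2.466930)+1/2·0.992713≈-1.230495
n=6: y≈-1.230495, sp=-2, e=sp−y≈-0.769505; I≈-2.790717, D=e−e_prev≈-1.236435; u=3/2·(-0.769505)+1/2·(-2.790717)+5/4·(-1.236435)≈-4.095160; next y=7/10·(-1.230495)+1/2·(-4.095160)≈-2.908927
n=7: y≈-2.908927, sp=4, e=sp−y≈6.908927; I≈4.118209, D=e−e_prev≈7.678432; u=3/2·6.908927+1/2·4.118209+5/4·7.678432≈22.020534; next y=7/10·(-2.908927)+1/2·22.020534≈8.974018
n=8: y≈8.974018, sp=4, e=sp−y≈-4.974018; I≈-0.855809, D=e−e_prev≈-11.882945; u=3/2·(-4.974018)+1/2·(-0.855809)+5/4·(-11.882945)≈-22.742614; next y=7/10·8.974018+1/2·(-22.742614)≈-5.089494
n=9: y≈-5.089494, sp=4, e=sp−y≈9.089494; I≈8.233685, D=e−e_prev≈14.063512; u=3/2·9.089494+1/2·8.233685+5/4·14.063512≈35.330474; next y=7/10·(-5.089494)+1/2·35.330474≈14.102591
n=10: y≈14.102591, sp=4, e=sp−y≈-10.102591; I≈-1.868906, D=e−e_prev≈-19.192085; u=3/2·(-10.102591)+1/2·(-1.868906)+5/4·(-19.192085)≈-40.078446; next y=7/10·14.102591+1/2·(-40.078446)≈-10.167409
n=11: y≈-10.167409, sp=4, e=sp−y≈14.167409; I≈12.298503, D=e−e_prev≈24.270000; u=3/2·14.167409+1/2·12.298503+5/4·24.270000≈57.737866; next y=7/10·(-10.167409)+1/2·57.737866≈21.751747
n=12: y≈21.751747, sp=4, e=sp−y≈-17.751747; I≈-5.453244, D=e−e_prev≈-31.919156; u=3/2·(-17.751747)+1/2·(-5.453244)+5/4·(-31.919156)≈-69.253186; next y=7/10·21.751747+1/2·(-69.253186)≈-19.400371

0 -1 -3.250 0.000
1 -2 -0.469 -1.625
2 -2 -2.260 -1.372
3 -2 0.077 -2.090
4 -2 -2.939 -1.425
5 -2 0.993 -2.467
6 -2 -4.095 -1.230
7 4 22.021 -2.909
8 4 -22.743 8.974
9 4 35.330 -5.089
10 4 -40.078 14.103
11 4 57.738 -10.167
12 4 -69.253 21.752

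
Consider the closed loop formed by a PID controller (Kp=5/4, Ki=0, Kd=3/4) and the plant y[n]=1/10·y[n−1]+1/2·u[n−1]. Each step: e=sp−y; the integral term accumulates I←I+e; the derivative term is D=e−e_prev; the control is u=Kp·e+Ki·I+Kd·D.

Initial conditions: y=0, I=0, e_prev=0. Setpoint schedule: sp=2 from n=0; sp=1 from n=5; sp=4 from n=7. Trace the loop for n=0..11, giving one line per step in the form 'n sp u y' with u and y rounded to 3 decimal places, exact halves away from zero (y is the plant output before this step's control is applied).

0 2 4.000 0.000
1 2 -1.500 2.000
2 2 5.100 -0.550
3 2 -2.903 2.495
4 2 6.775 -1.202
5 1 -6.936 3.267
6 1 9.983 -3.141
7 4 -4.460 4.677
8 4 12.033 -1.762
9 4 -8.002 5.840
10 4 16.214 -3.417
11 4 -13.094 7.765

(exact arithmetic carried between steps; '≈' marks a value shown rounded to 6 d.p. or computed from one; I and e_prev carry over from the previous line; the table rounds u and y to 3 d.p., halves away from zero)
n=0: y=0, sp=2, e=sp−y=2; I=2, D=e−e_prev=2; u=5/4·2+0·2+3/4·2=4; next y=1/10·0+1/2·4=2
n=1: y=2, sp=2, e=sp−y=0; I=2, D=e−e_prev=-2; u=5/4·0+0·2+3/4·(-2)=-1.5; next y=1/10·2+1/2·(-1.5)=-0.55
n=2: y=-0.55, sp=2, e=sp−y=2.55; I=4.55, D=e−e_prev=2.55; u=5/4·2.55+0·4.55+3/4·2.55=5.1; next y=1/10·(-0.55)+1/2·5.1=2.495
n=3: y=2.495, sp=2, e=sp−y=-0.495; I=4.055, D=e−e_prev=-3.045; u=5/4·(-0.495)+0·4.055+3/4·(-3.045)=-2.9025; next y=1/10·2.495+1/2·(-2.9025)=-1.20175
n=4: y=-1.20175, sp=2, e=sp−y=3.20175; I=7.25675, D=e−e_prev=3.69675; u=5/4·3.20175+0·7.25675+3/4·3.69675=6.77475; next y=1/10·(-1.20175)+1/2·6.77475=3.2672
n=5: y=3.2672, sp=1, e=sp−y=-2.2672; I=4.98955, D=e−e_prev=-5.46895; u=5/4·(-2.2672)+0·4.98955+3/4·(-5.46895)≈-6.935713; next y=1/10·3.2672+1/2·(-6.935713)≈-3.141136
n=6: y≈-3.141136, sp=1, e=sp−y≈4.141136; I≈9.130686, D=e−e_prev≈6.408336; u=5/4·4.141136+0·9.130686+3/4·6.408336≈9.982673; next y=1/10·(-3.141136)+1/2·9.982673≈4.677223
n=7: y≈4.677223, sp=4, e=sp−y≈-0.677223; I≈8.453464, D=e−e_prev≈-4.818359; u=5/4·(-0.677223)+0·8.453464+3/4·(-4.818359)≈-4.460297; next y=1/10·4.677223+1/2·(-4.460297)≈-1.762426
n=8: y≈-1.762426, sp=4, e=sp−y≈5.762426; I≈14.215890, D=e−e_prev≈6.439649; u=5/4·5.762426+0·14.215890+3/4·6.439649≈12.032770; next y=1/10·(-1.762426)+1/2·12.032770≈5.840142
n=9: y≈5.840142, sp=4, e=sp−y≈-1.840142; I≈12.375748, D=e−e_prev≈-7.602569; u=5/4·(-1.840142)+0·12.375748+3/4·(-7.602569)≈-8.002104; next y=1/10·5.840142+1/2·(-8.002104)≈-3.417038
n=10: y≈-3.417038, sp=4, e=sp−y≈7.417038; I≈19.792786, D=e−e_prev≈9.257180; u=5/4·7.417038+0·19.792786+3/4·9.257180≈16.214183; next y=1/10·(-3.417038)+1/2·16.214183≈7.765388
n=11: y≈7.765388, sp=4, e=sp−y≈-3.765388; I≈16.027398, D=e−e_prev≈-11.182426; u=5/4·(-3.765388)+0·16.027398+3/4·(-11.182426)≈-13.093554; next y=1/10·7.765388+1/2·(-13.093554)≈-5.770238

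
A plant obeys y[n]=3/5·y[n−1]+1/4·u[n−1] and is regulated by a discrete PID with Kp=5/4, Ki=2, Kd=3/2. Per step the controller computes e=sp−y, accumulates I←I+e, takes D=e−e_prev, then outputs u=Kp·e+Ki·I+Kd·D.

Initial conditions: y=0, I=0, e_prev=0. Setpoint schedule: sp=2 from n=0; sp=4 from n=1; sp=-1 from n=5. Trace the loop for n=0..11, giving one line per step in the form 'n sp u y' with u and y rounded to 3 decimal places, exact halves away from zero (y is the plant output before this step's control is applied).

0 2 9.500 0.000
1 4 8.719 2.375
2 4 6.690 3.605
3 4 8.230 3.835
4 4 6.419 4.359
5 -1 -16.605 4.220
6 -1 7.983 -1.619
7 -1 -12.094 1.024
8 -1 4.130 -2.409
9 -1 -7.683 -0.413
10 -1 2.476 -2.168
11 -1 -4.881 -0.682

(exact arithmetic carried between steps; '≈' marks a value shown rounded to 6 d.p. or computed from one; I and e_prev carry over from the previous line; the table rounds u and y to 3 d.p., halves away from zero)
n=0: y=0, sp=2, e=sp−y=2; I=2, D=e−e_prev=2; u=5/4·2+2·2+3/2·2=9.5; next y=3/5·0+1/4·9.5=2.375
n=1: y=2.375, sp=4, e=sp−y=1.625; I=3.625, D=e−e_prev=-0.375; u=5/4·1.625+2·3.625+3/2·(-0.375)=8.71875; next y=3/5·2.375+1/4·8.71875≈3.604688
n=2: y≈3.604688, sp=4, e=sp−y≈0.395313; I≈4.020313, D=e−e_prev≈-1.229688; u=5/4·0.395313+2·4.020313+3/2·(-1.229688)≈6.690234; next y=3/5·3.604688+1/4·6.690234≈3.835371
n=3: y≈3.835371, sp=4, e=sp−y≈0.164629; I≈4.184941, D=e−e_prev≈-0.230684; u=5/4·0.164629+2·4.184941+3/2·(-0.230684)≈8.229644; next y=3/5·3.835371+1/4·8.229644≈4.358634
n=4: y≈4.358634, sp=4, e=sp−y≈-0.358634; I≈3.826308, D=e−e_prev≈-0.523262; u=5/4·(-0.358634)+2·3.826308+3/2·(-0.523262)≈6.419430; next y=3/5·4.358634+1/4·6.419430≈4.220038
n=5: y≈4.220038, sp=-1, e=sp−y≈-5.220038; I≈-1.393730, D=e−e_prev≈-4.861404; u=5/4·(-5.220038)+2·(-1.393730)+3/2·(-4.861404)≈-16.604613; next y=3/5·4.220038+1/4·(-16.604613)≈-1.619131
n=6: y≈-1.619131, sp=-1, e=sp−y≈0.619131; I≈-0.774599, D=e−e_prev≈5.839168; u=5/4·0.619131+2·(-0.774599)+3/2·5.839168≈7.983467; next y=3/5·(-1.619131)+1/4·7.983467≈1.024388
n=7: y≈1.024388, sp=-1, e=sp−y≈-2.024388; I≈-2.798988, D=e−e_prev≈-2.643519; u=5/4·(-2.024388)+2·(-2.798988)+3/2·(-2.643519)≈-12.093739; next y=3/5·1.024388+1/4·(-12.093739)≈-2.408802
n=8: y≈-2.408802, sp=-1, e=sp−y≈1.408802; I≈-1.390186, D=e−e_prev≈3.433190; u=5/4·1.408802+2·(-1.390186)+3/2·3.433190≈4.130416; next y=3/5·(-2.408802)+1/4·4.130416≈-0.412677
n=9: y≈-0.412677, sp=-1, e=sp−y≈-0.587323; I≈-1.977509, D=e−e_prev≈-1.996125; u=5/4·(-0.587323)+2·(-1.977509)+3/2·(-1.996125)≈-7.683358; next y=3/5·(-0.412677)+1/4·(-7.683358)≈-2.168446
n=10: y≈-2.168446, sp=-1, e=sp−y≈1.168446; I≈-0.809063, D=e−e_prev≈1.755769; u=5/4·1.168446+2·(-0.809063)+3/2·1.755769≈2.476084; next y=3/5·(-2.168446)+1/4·2.476084≈-0.682046
n=11: y≈-0.682046, sp=-1, e=sp−y≈-0.317954; I≈-1.127017, D=e−e_prev≈-1.486399; u=5/4·(-0.317954)+2·(-1.127017)+3/2·(-1.486399)≈-4.881074; next y=3/5·(-0.682046)+1/4·(-4.881074)≈-1.629496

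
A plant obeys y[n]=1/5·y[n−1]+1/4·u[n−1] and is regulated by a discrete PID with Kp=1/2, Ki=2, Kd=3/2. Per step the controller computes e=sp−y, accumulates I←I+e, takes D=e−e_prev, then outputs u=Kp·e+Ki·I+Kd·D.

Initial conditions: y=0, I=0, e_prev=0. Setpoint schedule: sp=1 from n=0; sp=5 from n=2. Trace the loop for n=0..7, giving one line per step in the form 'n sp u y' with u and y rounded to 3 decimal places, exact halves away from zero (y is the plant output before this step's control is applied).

0 1 4.000 0.000
1 1 0.500 1.000
2 5 20.700 0.325
3 5 3.378 5.240
4 5 23.661 1.892
5 5 7.249 6.294
6 5 24.154 3.071
7 5 8.851 6.653

(exact arithmetic carried between steps; '≈' marks a value shown rounded to 6 d.p. or computed from one; I and e_prev carry over from the previous line; the table rounds u and y to 3 d.p., halves away from zero)
n=0: y=0, sp=1, e=sp−y=1; I=1, D=e−e_prev=1; u=1/2·1+2·1+3/2·1=4; next y=1/5·0+1/4·4=1
n=1: y=1, sp=1, e=sp−y=0; I=1, D=e−e_prev=-1; u=1/2·0+2·1+3/2·(-1)=0.5; next y=1/5·1+1/4·0.5=0.325
n=2: y=0.325, sp=5, e=sp−y=4.675; I=5.675, D=e−e_prev=4.675; u=1/2·4.675+2·5.675+3/2·4.675=20.7; next y=1/5·0.325+1/4·20.7=5.24
n=3: y=5.24, sp=5, e=sp−y=-0.24; I=5.435, D=e−e_prev=-4.915; u=1/2·(-0.24)+2·5.435+3/2·(-4.915)=3.3775; next y=1/5·5.24+1/4·3.3775=1.892375
n=4: y=1.892375, sp=5, e=sp−y=3.107625; I=8.542625, D=e−e_prev=3.347625; u=1/2·3.107625+2·8.542625+3/2·3.347625=23.6605; next y=1/5·1.892375+1/4·23.6605=6.2936
n=5: y=6.2936, sp=5, e=sp−y=-1.2936; I=7.249025, D=e−e_prev=-4.401225; u=1/2·(-1.2936)+2·7.249025+3/2·(-4.401225)≈7.249413; next y=1/5·6.2936+1/4·7.249413≈3.071073
n=6: y≈3.071073, sp=5, e=sp−y≈1.928927; I≈9.177952, D=e−e_prev≈3.222527; u=1/2·1.928927+2·9.177952+3/2·3.222527≈24.154158; next y=1/5·3.071073+1/4·24.154158≈6.652754
n=7: y=6.652754, sp=5, e=sp−y=-1.652754; I≈7.525198, D=e−e_prev≈-3.581681; u=1/2·(-1.652754)+2·7.525198+3/2·(-3.581681)≈8.851497; next y=1/5·6.652754+1/4·8.851497≈3.543425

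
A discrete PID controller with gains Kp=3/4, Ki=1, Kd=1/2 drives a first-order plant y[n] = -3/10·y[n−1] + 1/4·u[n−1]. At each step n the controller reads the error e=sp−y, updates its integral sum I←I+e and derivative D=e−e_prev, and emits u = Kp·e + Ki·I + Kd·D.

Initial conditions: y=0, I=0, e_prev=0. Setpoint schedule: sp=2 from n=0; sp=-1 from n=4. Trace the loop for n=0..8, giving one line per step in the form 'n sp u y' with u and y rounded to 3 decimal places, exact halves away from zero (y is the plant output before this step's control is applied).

(exact arithmetic carried between steps; '≈' marks a value shown rounded to 6 d.p. or computed from one; I and e_prev carry over from the previous line; the table rounds u and y to 3 d.p., halves away from zero)
n=0: y=0, sp=2, e=sp−y=2; I=2, D=e−e_prev=2; u=3/4·2+1·2+1/2·2=4.5; next y=-3/10·0+1/4·4.5=1.125
n=1: y=1.125, sp=2, e=sp−y=0.875; I=2.875, D=e−e_prev=-1.125; u=3/4·0.875+1·2.875+1/2·(-1.125)=2.96875; next y=-3/10·1.125+1/4·2.96875≈0.404688
n=2: y≈0.404688, sp=2, e=sp−y≈1.595313; I≈4.470313, D=e−e_prev≈0.720313; u=3/4·1.595313+1·4.470313+1/2·0.720313≈6.026953; next y=-3/10·0.404688+1/4·6.026953≈1.385332
n=3: y≈1.385332, sp=2, e=sp−y≈0.614668; I≈5.084980, D=e−e_prev≈-0.980645; u=3/4·0.614668+1·5.084980+1/2·(-0.980645)≈5.055659; next y=-3/10·1.385332+1/4·5.055659≈0.848315
n=4: y≈0.848315, sp=-1, e=sp−y≈-1.848315; I≈3.236665, D=e−e_prev≈-2.462983; u=3/4·(-1.848315)+1·3.236665+1/2·(-2.462983)≈0.618937; next y=-3/10·0.848315+1/4·0.618937≈-0.099760
n=5: y≈-0.099760, sp=-1, e=sp−y≈-0.900240; I≈2.336426, D=e−e_prev≈0.948075; u=3/4·(-0.900240)+1·2.336426+1/2·0.948075≈2.135283; next y=-3/10·(-0.099760)+1/4·2.135283≈0.563749
n=6: y≈0.563749, sp=-1, e=sp−y≈-1.563749; I≈0.772677, D=e−e_prev≈-0.663509; u=3/4·(-1.563749)+1·0.772677+1/2·(-0.663509)≈-0.731890; next y=-3/10·0.563749+1/4·(-0.731890)≈-0.352097
n=7: y≈-0.352097, sp=-1, e=sp−y≈-0.647903; I≈0.124774, D=e−e_prev≈0.915846; u=3/4·(-0.647903)+1·0.124774+1/2·0.915846≈0.096770; next y=-3/10·(-0.352097)+1/4·0.096770≈0.129822
n=8: y≈0.129822, sp=-1, e=sp−y≈-1.129822; I≈-1.005048, D=e−e_prev≈-0.481919; u=3/4·(-1.129822)+1·(-1.005048)+1/2·(-0.481919)≈-2.093373; next y=-3/10·0.129822+1/4·(-2.093373)≈-0.562290

0 2 4.500 0.000
1 2 2.969 1.125
2 2 6.027 0.405
3 2 5.056 1.385
4 -1 0.619 0.848
5 -1 2.135 -0.100
6 -1 -0.732 0.564
7 -1 0.097 -0.352
8 -1 -2.093 0.130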